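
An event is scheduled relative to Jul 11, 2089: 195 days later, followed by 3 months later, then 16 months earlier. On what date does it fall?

Counting forward 195 days from July 11, 2089:
July has 31 days, so 31 − 11 = 20 days remain after July 11, 2089; 195 − 20 = 175 left.
August 2089 has 31 days: 175 − 31 = 144 left.
September 2089 has 30 days: 144 − 30 = 114 left.
October 2089 has 31 days: 114 − 31 = 83 left.
November 2089 has 30 days: 83 − 30 = 53 left.
December 2089 has 31 days: 53 − 31 = 22 left.
22 days into January 2090 → January 22, 2090.
Counting forward 3 months from January 22, 2090:
month 1 + 3 = 4 → April 2090.
Day 22 is valid in April, giving April 22, 2090.
Going back 16 months from April 22, 2090:
month 4 − 16 = -12, which is month 12 of year 2088 → December 2088.
Day 22 is valid in December, giving December 22, 2088.

December 22, 2088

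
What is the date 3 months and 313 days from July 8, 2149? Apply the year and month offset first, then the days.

August 17, 2150

Counting forward 3 months and 313 days from July 8, 2149: first the month/year part, then the days.
month 7 + 3 = 10 → October 2149.
Day 8 is valid in October, giving October 8, 2149.
Now add 313 days from October 8, 2149.
October has 31 days, so 31 − 8 = 23 days remain after October 8, 2149; 313 − 23 = 290 left.
November 2149 has 30 days: 290 − 30 = 260 left.
December 2149 has 31 days: 260 − 31 = 229 left.
January 2150 has 31 days: 229 − 31 = 198 left.
February 2150 has 28 days (2150 is not a leap year): 198 − 28 = 170 left.
March 2150 has 31 days: 170 − 31 = 139 left.
April 2150 has 30 days: 139 − 30 = 109 left.
May 2150 has 31 days: 109 − 31 = 78 left.
June 2150 has 30 days: 78 − 30 = 48 left.
July 2150 has 31 days: 48 − 31 = 17 left.
17 days into August 2150 → August 17, 2150.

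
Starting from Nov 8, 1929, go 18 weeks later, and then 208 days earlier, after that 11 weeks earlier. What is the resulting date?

June 2, 1929

Adding 18 weeks (= 126 days) from November 8, 1929:
November has 30 days, so 30 − 8 = 22 days remain after November 8, 1929; 126 − 22 = 104 left.
December 1929 has 31 days: 104 − 31 = 73 left.
January 1930 has 31 days: 73 − 31 = 42 left.
February 1930 has 28 days (1930 is not a leap year): 42 − 28 = 14 left.
14 days into March 1930 → March 14, 1930.
Counting back 208 days from March 14, 1930:
Going back 14 days from March 14, 1930 reaches the end of the previous month; 208 − 14 = 194 left.
February 1930 has 28 days (1930 is not a leap year): 194 − 28 = 166 left.
January 1930 has 31 days: 166 − 31 = 135 left.
December 1929 has 31 days: 135 − 31 = 104 left.
November 1929 has 30 days: 104 − 30 = 74 left.
October 1929 has 31 days: 74 − 31 = 43 left.
September 1929 has 30 days: 43 − 30 = 13 left.
August 1929 has 31 days; 31 − 13 = 18 → August 18, 1929.
Subtracting 11 weeks (= 77 days) from August 18, 1929:
Going back 18 days from August 18, 1929 reaches the end of the previous month; 77 − 18 = 59 left.
July 1929 has 31 days: 59 − 31 = 28 left.
June 1929 has 30 days; 30 − 28 = 2 → June 2, 1929.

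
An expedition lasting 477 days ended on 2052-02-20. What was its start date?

Subtracting 477 days from February 20, 2052.
Going back 20 days from February 20, 2052 reaches the end of the previous month; 477 − 20 = 457 left.
January 2052 has 31 days: 457 − 31 = 426 left.
December 2051 has 31 days: 426 − 31 = 395 left.
November 2051 has 30 days: 395 − 30 = 365 left.
October 2051 has 31 days: 365 − 31 = 334 left.
September 2051 has 30 days: 334 − 30 = 304 left.
August 2051 has 31 days: 304 − 31 = 273 left.
July 2051 has 31 days: 273 − 31 = 242 left.
June 2051 has 30 days: 242 − 30 = 212 left.
May 2051 has 31 days: 212 − 31 = 181 left.
April 2051 has 30 days: 181 − 30 = 151 left.
March 2051 has 31 days: 151 − 31 = 120 left.
February 2051 has 28 days (2051 is not a leap year): 120 − 28 = 92 left.
January 2051 has 31 days: 92 − 31 = 61 left.
December 2050 has 31 days: 61 − 31 = 30 left.
November 2050 has 30 days: 30 − 30 = 0 left.
October 2050 has 31 days; 31 − 0 = 31 → October 31, 2050.

October 31, 2050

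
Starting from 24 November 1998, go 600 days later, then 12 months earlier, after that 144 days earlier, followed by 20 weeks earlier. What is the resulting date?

Counting forward 600 days from November 24, 1998:
November has 30 days, so 30 − 24 = 6 days remain after November 24, 1998; 600 − 6 = 594 left.
December 1998 has 31 days: 594 − 31 = 563 left.
January 1999 has 31 days: 563 − 31 = 532 left.
February 1999 has 28 days (1999 is not a leap year): 532 − 28 = 504 left.
March 1999 has 31 days: 504 − 31 = 473 left.
April 1999 has 30 days: 473 − 30 = 443 left.
May 1999 has 31 days: 443 − 31 = 412 left.
June 1999 has 30 days: 412 − 30 = 382 left.
July 1999 has 31 days: 382 − 31 = 351 left.
August 1999 has 31 days: 351 − 31 = 320 left.
September 1999 has 30 days: 320 − 30 = 290 left.
October 1999 has 31 days: 290 − 31 = 259 left.
November 1999 has 30 days: 259 − 30 = 229 left.
December 1999 has 31 days: 229 − 31 = 198 left.
January 2000 has 31 days: 198 − 31 = 167 left.
February 2000 has 29 days (2000 is a leap year (divisible by 400)): 167 − 29 = 138 left.
March 2000 has 31 days: 138 − 31 = 107 left.
April 2000 has 30 days: 107 − 30 = 77 left.
May 2000 has 31 days: 77 − 31 = 46 left.
June 2000 has 30 days: 46 − 30 = 16 left.
16 days into July 2000 → July 16, 2000.
Going back 12 months from July 16, 2000:
month 7 − 12 = -5, which is month 7 of year 1999 → July 1999.
Day 16 is valid in July, giving July 16, 1999.
Going back 144 days from July 16, 1999:
Going back 16 days from July 16, 1999 reaches the end of the previous month; 144 − 16 = 128 left.
June 1999 has 30 days: 128 − 30 = 98 left.
May 1999 has 31 days: 98 − 31 = 67 left.
April 1999 has 30 days: 67 − 30 = 37 left.
March 1999 has 31 days: 37 − 31 = 6 left.
February 1999 has 28 days; 28 − 6 = 22 → February 22, 1999.
Counting back 20 weeks (= 140 days) from February 22, 1999:
Going back 22 days from February 22, 1999 reaches the end of the previous month; 140 − 22 = 118 left.
January 1999 has 31 days: 118 − 31 = 87 left.
December 1998 has 31 days: 87 − 31 = 56 left.
November 1998 has 30 days: 56 − 30 = 26 left.
October 1998 has 31 days; 31 − 26 = 5 → October 5, 1998.

October 5, 1998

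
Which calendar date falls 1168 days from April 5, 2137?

June 16, 2140

Counting forward 1168 days from April 5, 2137.
April has 30 days, so 30 − 5 = 25 days remain after April 5, 2137; 1168 − 25 = 1143 left.
May 2137 has 31 days: 1143 − 31 = 1112 left.
June 2137 has 30 days: 1112 − 30 = 1082 left.
July 2137 has 31 days: 1082 − 31 = 1051 left.
August 2137 has 31 days: 1051 − 31 = 1020 left.
September 2137 has 30 days: 1020 − 30 = 990 left.
October 2137 has 31 days: 990 − 31 = 959 left.
November 2137 has 30 days: 959 − 30 = 929 left.
December 2137 has 31 days: 929 − 31 = 898 left.
January 2138 has 31 days: 898 − 31 = 867 left.
February 2138 has 28 days (2138 is not a leap year): 867 − 28 = 839 left.
March 2138 has 31 days: 839 − 31 = 808 left.
April 2138 has 30 days: 808 − 30 = 778 left.
May 2138 has 31 days: 778 − 31 = 747 left.
June 2138 has 30 days: 747 − 30 = 717 left.
July 2138 has 31 days: 717 − 31 = 686 left.
August 2138 has 31 days: 686 − 31 = 655 left.
September 2138 has 30 days: 655 − 30 = 625 left.
October 2138 has 31 days: 625 − 31 = 594 left.
November 2138 has 30 days: 594 − 30 = 564 left.
December 2138 has 31 days: 564 − 31 = 533 left.
January 2139 has 31 days: 533 − 31 = 502 left.
February 2139 has 28 days (2139 is not a leap year): 502 − 28 = 474 left.
March 2139 has 31 days: 474 − 31 = 443 left.
April 2139 has 30 days: 443 − 30 = 413 left.
May 2139 has 31 days: 413 − 31 = 382 left.
June 2139 has 30 days: 382 − 30 = 352 left.
July 2139 has 31 days: 352 − 31 = 321 left.
August 2139 has 31 days: 321 − 31 = 290 left.
September 2139 has 30 days: 290 − 30 = 260 left.
October 2139 has 31 days: 260 − 31 = 229 left.
November 2139 has 30 days: 229 − 30 = 199 left.
December 2139 has 31 days: 199 − 31 = 168 left.
January 2140 has 31 days: 168 − 31 = 137 left.
February 2140 has 29 days (2140 is a leap year): 137 − 29 = 108 left.
March 2140 has 31 days: 108 − 31 = 77 left.
April 2140 has 30 days: 77 − 30 = 47 left.
May 2140 has 31 days: 47 − 31 = 16 left.
16 days into June 2140 → June 16, 2140.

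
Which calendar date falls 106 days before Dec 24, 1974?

September 9, 1974

Counting back 106 days from December 24, 1974.
Going back 24 days from December 24, 1974 reaches the end of the previous month; 106 − 24 = 82 left.
November 1974 has 30 days: 82 − 30 = 52 left.
October 1974 has 31 days: 52 − 31 = 21 left.
September 1974 has 30 days; 30 − 21 = 9 → September 9, 1974.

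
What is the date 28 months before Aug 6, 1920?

April 6, 1918

Counting back 28 months from August 6, 1920.
month 8 − 28 = -20, which is month 4 of year 1918 → April 1918.
Day 6 is valid in April, giving April 6, 1918.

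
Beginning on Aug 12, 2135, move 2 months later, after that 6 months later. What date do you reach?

Counting forward 2 months from August 12, 2135:
month 8 + 2 = 10 → October 2135.
Day 12 is valid in October, giving October 12, 2135.
Adding 6 months from October 12, 2135:
month 10 + 6 = 16, which is month 4 of year 2136 → April 2136.
Day 12 is valid in April, giving April 12, 2136.

April 12, 2136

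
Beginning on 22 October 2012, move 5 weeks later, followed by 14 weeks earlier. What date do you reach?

August 20, 2012

Adding 5 weeks (= 35 days) from October 22, 2012:
October has 31 days, so 31 − 22 = 9 days remain after October 22, 2012; 35 − 9 = 26 left.
26 days into November 2012 → November 26, 2012.
Counting back 14 weeks (= 98 days) from November 26, 2012:
Going back 26 days from November 26, 2012 reaches the end of the previous month; 98 − 26 = 72 left.
October 2012 has 31 days: 72 − 31 = 41 left.
September 2012 has 30 days: 41 − 30 = 11 left.
August 2012 has 31 days; 31 − 11 = 20 → August 20, 2012.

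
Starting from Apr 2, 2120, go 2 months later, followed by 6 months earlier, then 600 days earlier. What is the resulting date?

April 11, 2118

Adding 2 months from April 2, 2120:
month 4 + 2 = 6 → June 2120.
Day 2 is valid in June, giving June 2, 2120.
Counting back 6 months from June 2, 2120:
month 6 − 6 = 0, which is month 12 of year 2119 → December 2119.
Day 2 is valid in December, giving December 2, 2119.
Counting back 600 days from December 2, 2119:
Going back 2 days from December 2, 2119 reaches the end of the previous month; 600 − 2 = 598 left.
November 2119 has 30 days: 598 − 30 = 568 left.
October 2119 has 31 days: 568 − 31 = 537 left.
September 2119 has 30 days: 537 − 30 = 507 left.
August 2119 has 31 days: 507 − 31 = 476 left.
July 2119 has 31 days: 476 − 31 = 445 left.
June 2119 has 30 days: 445 − 30 = 415 left.
May 2119 has 31 days: 415 − 31 = 384 left.
April 2119 has 30 days: 384 − 30 = 354 left.
March 2119 has 31 days: 354 − 31 = 323 left.
February 2119 has 28 days (2119 is not a leap year): 323 − 28 = 295 left.
January 2119 has 31 days: 295 − 31 = 264 left.
December 2118 has 31 days: 264 − 31 = 233 left.
November 2118 has 30 days: 233 − 30 = 203 left.
October 2118 has 31 days: 203 − 31 = 172 left.
September 2118 has 30 days: 172 − 30 = 142 left.
August 2118 has 31 days: 142 − 31 = 111 left.
July 2118 has 31 days: 111 − 31 = 80 left.
June 2118 has 30 days: 80 − 30 = 50 left.
May 2118 has 31 days: 50 − 31 = 19 left.
April 2118 has 30 days; 30 − 19 = 11 → April 11, 2118.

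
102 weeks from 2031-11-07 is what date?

Counting forward 102 weeks = 714 days from November 7, 2031.
November has 30 days, so 30 − 7 = 23 days remain after November 7, 2031; 714 − 23 = 691 left.
December 2031 has 31 days: 691 − 31 = 660 left.
January 2032 has 31 days: 660 − 31 = 629 left.
February 2032 has 29 days (2032 is a leap year): 629 − 29 = 600 left.
March 2032 has 31 days: 600 − 31 = 569 left.
April 2032 has 30 days: 569 − 30 = 539 left.
May 2032 has 31 days: 539 − 31 = 508 left.
June 2032 has 30 days: 508 − 30 = 478 left.
July 2032 has 31 days: 478 − 31 = 447 left.
August 2032 has 31 days: 447 − 31 = 416 left.
September 2032 has 30 days: 416 − 30 = 386 left.
October 2032 has 31 days: 386 − 31 = 355 left.
November 2032 has 30 days: 355 − 30 = 325 left.
December 2032 has 31 days: 325 − 31 = 294 left.
January 2033 has 31 days: 294 − 31 = 263 left.
February 2033 has 28 days (2033 is not a leap year): 263 − 28 = 235 left.
March 2033 has 31 days: 235 − 31 = 204 left.
April 2033 has 30 days: 204 − 30 = 174 left.
May 2033 has 31 days: 174 − 31 = 143 left.
June 2033 has 30 days: 143 − 30 = 113 left.
July 2033 has 31 days: 113 − 31 = 82 left.
August 2033 has 31 days: 82 − 31 = 51 left.
September 2033 has 30 days: 51 − 30 = 21 left.
21 days into October 2033 → October 21, 2033.

October 21, 2033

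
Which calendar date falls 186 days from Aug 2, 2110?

Counting forward 186 days from August 2, 2110.
August has 31 days, so 31 − 2 = 29 days remain after August 2, 2110; 186 − 29 = 157 left.
September 2110 has 30 days: 157 − 30 = 127 left.
October 2110 has 31 days: 127 − 31 = 96 left.
November 2110 has 30 days: 96 − 30 = 66 left.
December 2110 has 31 days: 66 − 31 = 35 left.
January 2111 has 31 days: 35 − 31 = 4 left.
4 days into February 2111 → February 4, 2111.

February 4, 2111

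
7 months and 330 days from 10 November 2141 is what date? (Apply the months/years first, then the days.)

Counting forward 7 months and 330 days from November 10, 2141: first the month/year part, then the days.
month 11 + 7 = 18, which is month 6 of year 2142 → June 2142.
Day 10 is valid in June, giving June 10, 2142.
Now add 330 days from June 10, 2142.
June has 30 days, so 30 − 10 = 20 days remain after June 10, 2142; 330 − 20 = 310 left.
July 2142 has 31 days: 310 − 31 = 279 left.
August 2142 has 31 days: 279 − 31 = 248 left.
September 2142 has 30 days: 248 − 30 = 218 left.
October 2142 has 31 days: 218 − 31 = 187 left.
November 2142 has 30 days: 187 − 30 = 157 left.
December 2142 has 31 days: 157 − 31 = 126 left.
January 2143 has 31 days: 126 − 31 = 95 left.
February 2143 has 28 days (2143 is not a leap year): 95 − 28 = 67 left.
March 2143 has 31 days: 67 − 31 = 36 left.
April 2143 has 30 days: 36 − 30 = 6 left.
6 days into May 2143 → May 6, 2143.

May 6, 2143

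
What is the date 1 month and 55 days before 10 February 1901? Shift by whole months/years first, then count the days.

Subtracting 1 month and 55 days from February 10, 1901: first the month/year part, then the days.
month 2 − 1 = 1 → January 1901.
Day 10 is valid in January, giving January 10, 1901.
Now subtract 55 days from January 10, 1901.
Going back 10 days from January 10, 1901 reaches the end of the previous month; 55 − 10 = 45 left.
December 1900 has 31 days: 45 − 31 = 14 left.
November 1900 has 30 days; 30 − 14 = 16 → November 16, 1900.

November 16, 1900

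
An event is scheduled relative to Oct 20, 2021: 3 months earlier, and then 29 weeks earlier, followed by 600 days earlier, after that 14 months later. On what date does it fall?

July 9, 2020

Going back 3 months from October 20, 2021:
month 10 − 3 = 7 → July 2021.
Day 20 is valid in July, giving July 20, 2021.
Subtracting 29 weeks (= 203 days) from July 20, 2021:
Going back 20 days from July 20, 2021 reaches the end of the previous month; 203 − 20 = 183 left.
June 2021 has 30 days: 183 − 30 = 153 left.
May 2021 has 31 days: 153 − 31 = 122 left.
April 2021 has 30 days: 122 − 30 = 92 left.
March 2021 has 31 days: 92 − 31 = 61 left.
February 2021 has 28 days (2021 is not a leap year): 61 − 28 = 33 left.
January 2021 has 31 days: 33 − 31 = 2 left.
December 2020 has 31 days; 31 − 2 = 29 → December 29, 2020.
Counting back 600 days from December 29, 2020:
Going back 29 days from December 29, 2020 reaches the end of the previous month; 600 − 29 = 571 left.
November 2020 has 30 days: 571 − 30 = 541 left.
October 2020 has 31 days: 541 − 31 = 510 left.
September 2020 has 30 days: 510 − 30 = 480 left.
August 2020 has 31 days: 480 − 31 = 449 left.
July 2020 has 31 days: 449 − 31 = 418 left.
June 2020 has 30 days: 418 − 30 = 388 left.
May 2020 has 31 days: 388 − 31 = 357 left.
April 2020 has 30 days: 357 − 30 = 327 left.
March 2020 has 31 days: 327 − 31 = 296 left.
February 2020 has 29 days (2020 is a leap year): 296 − 29 = 267 left.
January 2020 has 31 days: 267 − 31 = 236 left.
December 2019 has 31 days: 236 − 31 = 205 left.
November 2019 has 30 days: 205 − 30 = 175 left.
October 2019 has 31 days: 175 − 31 = 144 left.
September 2019 has 30 days: 144 − 30 = 114 left.
August 2019 has 31 days: 114 − 31 = 83 left.
July 2019 has 31 days: 83 − 31 = 52 left.
June 2019 has 30 days: 52 − 30 = 22 left.
May 2019 has 31 days; 31 − 22 = 9 → May 9, 2019.
Advancing 14 months from May 9, 2019:
month 5 + 14 = 19, which is month 7 of year 2020 → July 2020.
Day 9 is valid in July, giving July 9, 2020.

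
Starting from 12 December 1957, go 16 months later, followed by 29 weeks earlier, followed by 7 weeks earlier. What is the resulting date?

August 3, 1958

Adding 16 months from December 12, 1957:
month 12 + 16 = 28, which is month 4 of year 1959 → April 1959.
Day 12 is valid in April, giving April 12, 1959.
Counting back 29 weeks (= 203 days) from April 12, 1959:
Going back 12 days from April 12, 1959 reaches the end of the previous month; 203 − 12 = 191 left.
March 1959 has 31 days: 191 − 31 = 160 left.
February 1959 has 28 days (1959 is not a leap year): 160 − 28 = 132 left.
January 1959 has 31 days: 132 − 31 = 101 left.
December 1958 has 31 days: 101 − 31 = 70 left.
November 1958 has 30 days: 70 − 30 = 40 left.
October 1958 has 31 days: 40 − 31 = 9 left.
September 1958 has 30 days; 30 − 9 = 21 → September 21, 1958.
Counting back 7 weeks (= 49 days) from September 21, 1958:
Going back 21 days from September 21, 1958 reaches the end of the previous month; 49 − 21 = 28 left.
August 1958 has 31 days; 31 − 28 = 3 → August 3, 1958.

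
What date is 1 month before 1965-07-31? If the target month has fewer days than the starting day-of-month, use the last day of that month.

June 30, 1965

Subtracting 1 month from July 31, 1965.
month 7 − 1 = 6 → June 1965.
June 1965 has only 30 days and the start was day 31, so the date clamps to June 30, 1965.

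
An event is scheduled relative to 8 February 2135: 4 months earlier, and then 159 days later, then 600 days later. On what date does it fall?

November 5, 2136

Counting back 4 months from February 8, 2135:
month 2 − 4 = -2, which is month 10 of year 2134 → October 2134.
Day 8 is valid in October, giving October 8, 2134.
Advancing 159 days from October 8, 2134:
October has 31 days, so 31 − 8 = 23 days remain after October 8, 2134; 159 − 23 = 136 left.
November 2134 has 30 days: 136 − 30 = 106 left.
December 2134 has 31 days: 106 − 31 = 75 left.
January 2135 has 31 days: 75 − 31 = 44 left.
February 2135 has 28 days (2135 is not a leap year): 44 − 28 = 16 left.
16 days into March 2135 → March 16, 2135.
Adding 600 days from March 16, 2135:
March has 31 days, so 31 − 16 = 15 days remain after March 16, 2135; 600 − 15 = 585 left.
April 2135 has 30 days: 585 − 30 = 555 left.
May 2135 has 31 days: 555 − 31 = 524 left.
June 2135 has 30 days: 524 − 30 = 494 left.
July 2135 has 31 days: 494 − 31 = 463 left.
August 2135 has 31 days: 463 − 31 = 432 left.
September 2135 has 30 days: 432 − 30 = 402 left.
October 2135 has 31 days: 402 − 31 = 371 left.
November 2135 has 30 days: 371 − 30 = 341 left.
December 2135 has 31 days: 341 − 31 = 310 left.
January 2136 has 31 days: 310 − 31 = 279 left.
February 2136 has 29 days (2136 is a leap year): 279 − 29 = 250 left.
March 2136 has 31 days: 250 − 31 = 219 left.
April 2136 has 30 days: 219 − 30 = 189 left.
May 2136 has 31 days: 189 − 31 = 158 left.
June 2136 has 30 days: 158 − 30 = 128 left.
July 2136 has 31 days: 128 − 31 = 97 left.
August 2136 has 31 days: 97 − 31 = 66 left.
September 2136 has 30 days: 66 − 30 = 36 left.
October 2136 has 31 days: 36 − 31 = 5 left.
5 days into November 2136 → November 5, 2136.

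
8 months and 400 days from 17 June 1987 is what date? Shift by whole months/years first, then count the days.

March 23, 1989

Counting forward 8 months and 400 days from June 17, 1987: first the month/year part, then the days.
month 6 + 8 = 14, which is month 2 of year 1988 → February 1988.
Day 17 is valid in February, giving February 17, 1988.
Now add 400 days from February 17, 1988.
February has 29 days, so 29 − 17 = 12 days remain after February 17, 1988; 400 − 12 = 388 left.
March 1988 has 31 days: 388 − 31 = 357 left.
April 1988 has 30 days: 357 − 30 = 327 left.
May 1988 has 31 days: 327 − 31 = 296 left.
June 1988 has 30 days: 296 − 30 = 266 left.
July 1988 has 31 days: 266 − 31 = 235 left.
August 1988 has 31 days: 235 − 31 = 204 left.
September 1988 has 30 days: 204 − 30 = 174 left.
October 1988 has 31 days: 174 − 31 = 143 left.
November 1988 has 30 days: 143 − 30 = 113 left.
December 1988 has 31 days: 113 − 31 = 82 left.
January 1989 has 31 days: 82 − 31 = 51 left.
February 1989 has 28 days (1989 is not a leap year): 51 − 28 = 23 left.
23 days into March 1989 → March 23, 1989.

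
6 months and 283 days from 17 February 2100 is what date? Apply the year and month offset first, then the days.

Counting forward 6 months and 283 days from February 17, 2100: first the month/year part, then the days.
month 2 + 6 = 8 → August 2100.
Day 17 is valid in August, giving August 17, 2100.
Now add 283 days from August 17, 2100.
August has 31 days, so 31 − 17 = 14 days remain after August 17, 2100; 283 − 14 = 269 left.
September 2100 has 30 days: 269 − 30 = 239 left.
October 2100 has 31 days: 239 − 31 = 208 left.
November 2100 has 30 days: 208 − 30 = 178 left.
December 2100 has 31 days: 178 − 31 = 147 left.
January 2101 has 31 days: 147 − 31 = 116 left.
February 2101 has 28 days (2101 is not a leap year): 116 − 28 = 88 left.
March 2101 has 31 days: 88 − 31 = 57 left.
April 2101 has 30 days: 57 − 30 = 27 left.
27 days into May 2101 → May 27, 2101.

May 27, 2101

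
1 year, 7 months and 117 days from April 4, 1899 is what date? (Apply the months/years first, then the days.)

March 1, 1901

Counting forward 1 year, 7 months and 117 days from April 4, 1899: first the month/year part, then the days.
+1 year → 1900; month 4 + 7 = 11 → November 1900.
Day 4 is valid in November, giving November 4, 1900.
Now add 117 days from November 4, 1900.
November has 30 days, so 30 − 4 = 26 days remain after November 4, 1900; 117 − 26 = 91 left.
December 1900 has 31 days: 91 − 31 = 60 left.
January 1901 has 31 days: 60 − 31 = 29 left.
February 1901 has 28 days (1901 is not a leap year): 29 − 28 = 1 left.
1 day into March 1901 → March 1, 1901.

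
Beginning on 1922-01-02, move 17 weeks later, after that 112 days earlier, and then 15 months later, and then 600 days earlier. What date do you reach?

Adding 17 weeks (= 119 days) from January 2, 1922:
January has 31 days, so 31 − 2 = 29 days remain after January 2, 1922; 119 − 29 = 90 left.
February 1922 has 28 days (1922 is not a leap year): 90 − 28 = 62 left.
March 1922 has 31 days: 62 − 31 = 31 left.
April 1922 has 30 days: 31 − 30 = 1 left.
1 day into May 1922 → May 1, 1922.
Subtracting 112 days from May 1, 1922:
Going back 1 day from May 1, 1922 reaches the end of the previous month; 112 − 1 = 111 left.
April 1922 has 30 days: 111 − 30 = 81 left.
March 1922 has 31 days: 81 − 31 = 50 left.
February 1922 has 28 days (1922 is not a leap year): 50 − 28 = 22 left.
January 1922 has 31 days; 31 − 22 = 9 → January 9, 1922.
Advancing 15 months from January 9, 1922:
month 1 + 15 = 16, which is month 4 of year 1923 → April 1923.
Day 9 is valid in April, giving April 9, 1923.
Counting back 600 days from April 9, 1923:
Going back 9 days from April 9, 1923 reaches the end of the previous month; 600 − 9 = 591 left.
March 1923 has 31 days: 591 − 31 = 560 left.
February 1923 has 28 days (1923 is not a leap year): 560 − 28 = 532 left.
January 1923 has 31 days: 532 − 31 = 501 left.
December 1922 has 31 days: 501 − 31 = 470 left.
November 1922 has 30 days: 470 − 30 = 440 left.
October 1922 has 31 days: 440 − 31 = 409 left.
September 1922 has 30 days: 409 − 30 = 379 left.
August 1922 has 31 days: 379 − 31 = 348 left.
July 1922 has 31 days: 348 − 31 = 317 left.
June 1922 has 30 days: 317 − 30 = 287 left.
May 1922 has 31 days: 287 − 31 = 256 left.
April 1922 has 30 days: 256 − 30 = 226 left.
March 1922 has 31 days: 226 − 31 = 195 left.
February 1922 has 28 days (1922 is not a leap year): 195 − 28 = 167 left.
January 1922 has 31 days: 167 − 31 = 136 left.
December 1921 has 31 days: 136 − 31 = 105 left.
November 1921 has 30 days: 105 − 30 = 75 left.
October 1921 has 31 days: 75 − 31 = 44 left.
September 1921 has 30 days: 44 − 30 = 14 left.
August 1921 has 31 days; 31 − 14 = 17 → August 17, 1921.

August 17, 1921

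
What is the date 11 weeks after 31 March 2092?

June 16, 2092

Adding 11 weeks = 77 days from March 31, 2092.
March has 31 days, so 31 − 31 = 0 days remain after March 31, 2092; 77 − 0 = 77 left.
April 2092 has 30 days: 77 − 30 = 47 left.
May 2092 has 31 days: 47 − 31 = 16 left.
16 days into June 2092 → June 16, 2092.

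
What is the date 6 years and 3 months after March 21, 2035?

June 21, 2041

Adding 6 years and 3 months from March 21, 2035.
+6 years → 2041; month 3 + 3 = 6 → June 2041.
Day 21 is valid in June, giving June 21, 2041.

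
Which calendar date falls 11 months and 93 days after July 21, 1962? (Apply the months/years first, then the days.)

September 22, 1963

Adding 11 months and 93 days from July 21, 1962: first the month/year part, then the days.
month 7 + 11 = 18, which is month 6 of year 1963 → June 1963.
Day 21 is valid in June, giving June 21, 1963.
Now add 93 days from June 21, 1963.
June has 30 days, so 30 − 21 = 9 days remain after June 21, 1963; 93 − 9 = 84 left.
July 1963 has 31 days: 84 − 31 = 53 left.
August 1963 has 31 days: 53 − 31 = 22 left.
22 days into September 1963 → September 22, 1963.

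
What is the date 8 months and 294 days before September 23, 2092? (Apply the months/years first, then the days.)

Counting back 8 months and 294 days from September 23, 2092: first the month/year part, then the days.
month 9 − 8 = 1 → January 2092.
Day 23 is valid in January, giving January 23, 2092.
Now subtract 294 days from January 23, 2092.
Going back 23 days from January 23, 2092 reaches the end of the previous month; 294 − 23 = 271 left.
December 2091 has 31 days: 271 − 31 = 240 left.
November 2091 has 30 days: 240 − 30 = 210 left.
October 2091 has 31 days: 210 − 31 = 179 left.
September 2091 has 30 days: 179 − 30 = 149 left.
August 2091 has 31 days: 149 − 31 = 118 left.
July 2091 has 31 days: 118 − 31 = 87 left.
June 2091 has 30 days: 87 − 30 = 57 left.
May 2091 has 31 days: 57 − 31 = 26 left.
April 2091 has 30 days; 30 − 26 = 4 → April 4, 2091.

April 4, 2091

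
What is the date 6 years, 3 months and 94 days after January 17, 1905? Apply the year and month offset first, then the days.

July 20, 1911

Advancing 6 years, 3 months and 94 days from January 17, 1905: first the month/year part, then the days.
+6 years → 1911; month 1 + 3 = 4 → April 1911.
Day 17 is valid in April, giving April 17, 1911.
Now add 94 days from April 17, 1911.
April has 30 days, so 30 − 17 = 13 days remain after April 17, 1911; 94 − 13 = 81 left.
May 1911 has 31 days: 81 − 31 = 50 left.
June 1911 has 30 days: 50 − 30 = 20 left.
20 days into July 1911 → July 20, 1911.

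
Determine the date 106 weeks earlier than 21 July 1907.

Going back 106 weeks = 742 days from July 21, 1907.
Going back 21 days from July 21, 1907 reaches the end of the previous month; 742 − 21 = 721 left.
June 1907 has 30 days: 721 − 30 = 691 left.
May 1907 has 31 days: 691 − 31 = 660 left.
April 1907 has 30 days: 660 − 30 = 630 left.
March 1907 has 31 days: 630 − 31 = 599 left.
February 1907 has 28 days (1907 is not a leap year): 599 − 28 = 571 left.
January 1907 has 31 days: 571 − 31 = 540 left.
December 1906 has 31 days: 540 − 31 = 509 left.
November 1906 has 30 days: 509 − 30 = 479 left.
October 1906 has 31 days: 479 − 31 = 448 left.
September 1906 has 30 days: 448 − 30 = 418 left.
August 1906 has 31 days: 418 − 31 = 387 left.
July 1906 has 31 days: 387 − 31 = 356 left.
June 1906 has 30 days: 356 − 30 = 326 left.
May 1906 has 31 days: 326 − 31 = 295 left.
April 1906 has 30 days: 295 − 30 = 265 left.
March 1906 has 31 days: 265 − 31 = 234 left.
February 1906 has 28 days (1906 is not a leap year): 234 − 28 = 206 left.
January 1906 has 31 days: 206 − 31 = 175 left.
December 1905 has 31 days: 175 − 31 = 144 left.
November 1905 has 30 days: 144 − 30 = 114 left.
October 1905 has 31 days: 114 − 31 = 83 left.
September 1905 has 30 days: 83 − 30 = 53 left.
August 1905 has 31 days: 53 − 31 = 22 left.
July 1905 has 31 days; 31 − 22 = 9 → July 9, 1905.

July 9, 1905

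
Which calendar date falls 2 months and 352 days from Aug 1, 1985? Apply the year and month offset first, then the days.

September 18, 1986

Counting forward 2 months and 352 days from August 1, 1985: first the month/year part, then the days.
month 8 + 2 = 10 → October 1985.
Day 1 is valid in October, giving October 1, 1985.
Now add 352 days from October 1, 1985.
October has 31 days, so 31 − 1 = 30 days remain after October 1, 1985; 352 − 30 = 322 left.
November 1985 has 30 days: 322 − 30 = 292 left.
December 1985 has 31 days: 292 − 31 = 261 left.
January 1986 has 31 days: 261 − 31 = 230 left.
February 1986 has 28 days (1986 is not a leap year): 230 − 28 = 202 left.
March 1986 has 31 days: 202 − 31 = 171 left.
April 1986 has 30 days: 171 − 30 = 141 left.
May 1986 has 31 days: 141 − 31 = 110 left.
June 1986 has 30 days: 110 − 30 = 80 left.
July 1986 has 31 days: 80 − 31 = 49 left.
August 1986 has 31 days: 49 − 31 = 18 left.
18 days into September 1986 → September 18, 1986.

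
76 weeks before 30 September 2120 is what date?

Subtracting 76 weeks = 532 days from September 30, 2120.
Going back 30 days from September 30, 2120 reaches the end of the previous month; 532 − 30 = 502 left.
August 2120 has 31 days: 502 − 31 = 471 left.
July 2120 has 31 days: 471 − 31 = 440 left.
June 2120 has 30 days: 440 − 30 = 410 left.
May 2120 has 31 days: 410 − 31 = 379 left.
April 2120 has 30 days: 379 − 30 = 349 left.
March 2120 has 31 days: 349 − 31 = 318 left.
February 2120 has 29 days (2120 is a leap year): 318 − 29 = 289 left.
January 2120 has 31 days: 289 − 31 = 258 left.
December 2119 has 31 days: 258 − 31 = 227 left.
November 2119 has 30 days: 227 − 30 = 197 left.
October 2119 has 31 days: 197 − 31 = 166 left.
September 2119 has 30 days: 166 − 30 = 136 left.
August 2119 has 31 days: 136 − 31 = 105 left.
July 2119 has 31 days: 105 − 31 = 74 left.
June 2119 has 30 days: 74 − 30 = 44 left.
May 2119 has 31 days: 44 − 31 = 13 left.
April 2119 has 30 days; 30 − 13 = 17 → April 17, 2119.

April 17, 2119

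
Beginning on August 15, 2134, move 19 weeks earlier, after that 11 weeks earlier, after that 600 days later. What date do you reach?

September 9, 2135

Counting back 19 weeks (= 133 days) from August 15, 2134:
Going back 15 days from August 15, 2134 reaches the end of the previous month; 133 − 15 = 118 left.
July 2134 has 31 days: 118 − 31 = 87 left.
June 2134 has 30 days: 87 − 30 = 57 left.
May 2134 has 31 days: 57 − 31 = 26 left.
April 2134 has 30 days; 30 − 26 = 4 → April 4, 2134.
Counting back 11 weeks (= 77 days) from April 4, 2134:
Going back 4 days from April 4, 2134 reaches the end of the previous month; 77 − 4 = 73 left.
March 2134 has 31 days: 73 − 31 = 42 left.
February 2134 has 28 days (2134 is not a leap year): 42 − 28 = 14 left.
January 2134 has 31 days; 31 − 14 = 17 → January 17, 2134.
Counting forward 600 days from January 17, 2134:
January has 31 days, so 31 − 17 = 14 days remain after January 17, 2134; 600 − 14 = 586 left.
February 2134 has 28 days (2134 is not a leap year): 586 − 28 = 558 left.
March 2134 has 31 days: 558 − 31 = 527 left.
April 2134 has 30 days: 527 − 30 = 497 left.
May 2134 has 31 days: 497 − 31 = 466 left.
June 2134 has 30 days: 466 − 30 = 436 left.
July 2134 has 31 days: 436 − 31 = 405 left.
August 2134 has 31 days: 405 − 31 = 374 left.
September 2134 has 30 days: 374 − 30 = 344 left.
October 2134 has 31 days: 344 − 31 = 313 left.
November 2134 has 30 days: 313 − 30 = 283 left.
December 2134 has 31 days: 283 − 31 = 252 left.
January 2135 has 31 days: 252 − 31 = 221 left.
February 2135 has 28 days (2135 is not a leap year): 221 − 28 = 193 left.
March 2135 has 31 days: 193 − 31 = 162 left.
April 2135 has 30 days: 162 − 30 = 132 left.
May 2135 has 31 days: 132 − 31 = 101 left.
June 2135 has 30 days: 101 − 30 = 71 left.
July 2135 has 31 days: 71 − 31 = 40 left.
August 2135 has 31 days: 40 − 31 = 9 left.
9 days into September 2135 → September 9, 2135.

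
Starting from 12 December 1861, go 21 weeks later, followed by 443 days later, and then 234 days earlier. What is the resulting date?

Counting forward 21 weeks (= 147 days) from December 12, 1861:
December has 31 days, so 31 − 12 = 19 days remain after December 12, 1861; 147 − 19 = 128 left.
January 1862 has 31 days: 128 − 31 = 97 left.
February 1862 has 28 days (1862 is not a leap year): 97 − 28 = 69 left.
March 1862 has 31 days: 69 − 31 = 38 left.
April 1862 has 30 days: 38 − 30 = 8 left.
8 days into May 1862 → May 8, 1862.
Advancing 443 days from May 8, 1862:
May has 31 days, so 31 − 8 = 23 days remain after May 8, 1862; 443 − 23 = 420 left.
June 1862 has 30 days: 420 − 30 = 390 left.
July 1862 has 31 days: 390 − 31 = 359 left.
August 1862 has 31 days: 359 − 31 = 328 left.
September 1862 has 30 days: 328 − 30 = 298 left.
October 1862 has 31 days: 298 − 31 = 267 left.
November 1862 has 30 days: 267 − 30 = 237 left.
December 1862 has 31 days: 237 − 31 = 206 left.
January 1863 has 31 days: 206 − 31 = 175 left.
February 1863 has 28 days (1863 is not a leap year): 175 − 28 = 147 left.
March 1863 has 31 days: 147 − 31 = 116 left.
April 1863 has 30 days: 116 − 30 = 86 left.
May 1863 has 31 days: 86 − 31 = 55 left.
June 1863 has 30 days: 55 − 30 = 25 left.
25 days into July 1863 → July 25, 1863.
Counting back 234 days from July 25, 1863:
Going back 25 days from July 25, 1863 reaches the end of the previous month; 234 − 25 = 209 left.
June 1863 has 30 days: 209 − 30 = 179 left.
May 1863 has 31 days: 179 − 31 = 148 left.
April 1863 has 30 days: 148 − 30 = 118 left.
March 1863 has 31 days: 118 − 31 = 87 left.
February 1863 has 28 days (1863 is not a leap year): 87 − 28 = 59 left.
January 1863 has 31 days: 59 − 31 = 28 left.
December 1862 has 31 days; 31 − 28 = 3 → December 3, 1862.

December 3, 1862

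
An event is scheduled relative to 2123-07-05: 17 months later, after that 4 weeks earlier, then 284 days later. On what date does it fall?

Advancing 17 months from July 5, 2123:
month 7 + 17 = 24, which is month 12 of year 2124 → December 2124.
Day 5 is valid in December, giving December 5, 2124.
Counting back 4 weeks (= 28 days) from December 5, 2124:
Going back 5 days from December 5, 2124 reaches the end of the previous month; 28 − 5 = 23 left.
November 2124 has 30 days; 30 − 23 = 7 → November 7, 2124.
Counting forward 284 days from November 7, 2124:
November has 30 days, so 30 − 7 = 23 days remain after November 7, 2124; 284 − 23 = 261 left.
December 2124 has 31 days: 261 − 31 = 230 left.
January 2125 has 31 days: 230 − 31 = 199 left.
February 2125 has 28 days (2125 is not a leap year): 199 − 28 = 171 left.
March 2125 has 31 days: 171 − 31 = 140 left.
April 2125 has 30 days: 140 − 30 = 110 left.
May 2125 has 31 days: 110 − 31 = 79 left.
June 2125 has 30 days: 79 − 30 = 49 left.
July 2125 has 31 days: 49 − 31 = 18 left.
18 days into August 2125 → August 18, 2125.

August 18, 2125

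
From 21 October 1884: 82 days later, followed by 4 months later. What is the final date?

May 11, 1885

Advancing 82 days from October 21, 1884:
October has 31 days, so 31 − 21 = 10 days remain after October 21, 1884; 82 − 10 = 72 left.
November 1884 has 30 days: 72 − 30 = 42 left.
December 1884 has 31 days: 42 − 31 = 11 left.
11 days into January 1885 → January 11, 1885.
Adding 4 months from January 11, 1885:
month 1 + 4 = 5 → May 1885.
Day 11 is valid in May, giving May 11, 1885.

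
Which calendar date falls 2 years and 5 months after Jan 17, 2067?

Advancing 2 years and 5 months from January 17, 2067.
+2 years → 2069; month 1 + 5 = 6 → June 2069.
Day 17 is valid in June, giving June 17, 2069.

June 17, 2069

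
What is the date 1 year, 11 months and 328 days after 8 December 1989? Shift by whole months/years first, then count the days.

Advancing 1 year, 11 months and 328 days from December 8, 1989: first the month/year part, then the days.
+1 year → 1990; month 12 + 11 = 23, which is month 11 of year 1991 → November 1991.
Day 8 is valid in November, giving November 8, 1991.
Now add 328 days from November 8, 1991.
November has 30 days, so 30 − 8 = 22 days remain after November 8, 1991; 328 − 22 = 306 left.
December 1991 has 31 days: 306 − 31 = 275 left.
January 1992 has 31 days: 275 − 31 = 244 left.
February 1992 has 29 days (1992 is a leap year): 244 − 29 = 215 left.
March 1992 has 31 days: 215 − 31 = 184 left.
April 1992 has 30 days: 184 − 30 = 154 left.
May 1992 has 31 days: 154 − 31 = 123 left.
June 1992 has 30 days: 123 − 30 = 93 left.
July 1992 has 31 days: 93 − 31 = 62 left.
August 1992 has 31 days: 62 − 31 = 31 left.
September 1992 has 30 days: 31 − 30 = 1 left.
1 day into October 1992 → October 1, 1992.

October 1, 1992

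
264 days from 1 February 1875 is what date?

October 23, 1875

Counting forward 264 days from February 1, 1875.
February has 28 days, so 28 − 1 = 27 days remain after February 1, 1875; 264 − 27 = 237 left.
March 1875 has 31 days: 237 − 31 = 206 left.
April 1875 has 30 days: 206 − 30 = 176 left.
May 1875 has 31 days: 176 − 31 = 145 left.
June 1875 has 30 days: 145 − 30 = 115 left.
July 1875 has 31 days: 115 − 31 = 84 left.
August 1875 has 31 days: 84 − 31 = 53 left.
September 1875 has 30 days: 53 − 30 = 23 left.
23 days into October 1875 → October 23, 1875.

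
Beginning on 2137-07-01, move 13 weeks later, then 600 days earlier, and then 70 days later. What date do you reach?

Counting forward 13 weeks (= 91 days) from July 1, 2137:
July has 31 days, so 31 − 1 = 30 days remain after July 1, 2137; 91 − 30 = 61 left.
August 2137 has 31 days: 61 − 31 = 30 left.
30 days into September 2137 → September 30, 2137.
Going back 600 days from September 30, 2137:
Going back 30 days from September 30, 2137 reaches the end of the previous month; 600 − 30 = 570 left.
August 2137 has 31 days: 570 − 31 = 539 left.
July 2137 has 31 days: 539 − 31 = 508 left.
June 2137 has 30 days: 508 − 30 = 478 left.
May 2137 has 31 days: 478 − 31 = 447 left.
April 2137 has 30 days: 447 − 30 = 417 left.
March 2137 has 31 days: 417 − 31 = 386 left.
February 2137 has 28 days (2137 is not a leap year): 386 − 28 = 358 left.
January 2137 has 31 days: 358 − 31 = 327 left.
December 2136 has 31 days: 327 − 31 = 296 left.
November 2136 has 30 days: 296 − 30 = 266 left.
October 2136 has 31 days: 266 − 31 = 235 left.
September 2136 has 30 days: 235 − 30 = 205 left.
August 2136 has 31 days: 205 − 31 = 174 left.
July 2136 has 31 days: 174 − 31 = 143 left.
June 2136 has 30 days: 143 − 30 = 113 left.
May 2136 has 31 days: 113 − 31 = 82 left.
April 2136 has 30 days: 82 − 30 = 52 left.
March 2136 has 31 days: 52 − 31 = 21 left.
February 2136 has 29 days; 29 − 21 = 8 → February 8, 2136.
Adding 70 days from February 8, 2136:
February has 29 days, so 29 − 8 = 21 days remain after February 8, 2136; 70 − 21 = 49 left.
March 2136 has 31 days: 49 − 31 = 18 left.
18 days into April 2136 → April 18, 2136.

April 18, 2136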